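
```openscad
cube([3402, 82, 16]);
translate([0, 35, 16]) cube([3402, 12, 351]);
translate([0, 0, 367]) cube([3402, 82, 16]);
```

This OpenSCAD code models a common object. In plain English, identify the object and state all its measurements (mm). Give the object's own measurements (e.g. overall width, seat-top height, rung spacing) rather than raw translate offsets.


An I-beam lying along x, 3402 mm long. Overall section height 383 mm. Two flanges 82 mm wide (y) and 16 mm thick, one on the floor and one at the top; a web 12 mm thick runs between them, centred on the flange width.


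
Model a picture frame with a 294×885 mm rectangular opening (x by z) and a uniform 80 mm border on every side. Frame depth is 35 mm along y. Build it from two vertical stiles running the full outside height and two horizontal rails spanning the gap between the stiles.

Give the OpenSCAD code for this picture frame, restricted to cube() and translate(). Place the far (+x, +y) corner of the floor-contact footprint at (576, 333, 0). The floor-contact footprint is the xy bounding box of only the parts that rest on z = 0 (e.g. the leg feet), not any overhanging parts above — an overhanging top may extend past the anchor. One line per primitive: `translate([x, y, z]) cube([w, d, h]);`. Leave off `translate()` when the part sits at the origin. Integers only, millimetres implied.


translate([122, 298, 0]) cube([80, 35, 1045]);
translate([496, 298, 0]) cube([80, 35, 1045]);
translate([202, 298, 0]) cube([294, 35, 80]);
translate([202, 298, 965]) cube([294, 35, 80]);


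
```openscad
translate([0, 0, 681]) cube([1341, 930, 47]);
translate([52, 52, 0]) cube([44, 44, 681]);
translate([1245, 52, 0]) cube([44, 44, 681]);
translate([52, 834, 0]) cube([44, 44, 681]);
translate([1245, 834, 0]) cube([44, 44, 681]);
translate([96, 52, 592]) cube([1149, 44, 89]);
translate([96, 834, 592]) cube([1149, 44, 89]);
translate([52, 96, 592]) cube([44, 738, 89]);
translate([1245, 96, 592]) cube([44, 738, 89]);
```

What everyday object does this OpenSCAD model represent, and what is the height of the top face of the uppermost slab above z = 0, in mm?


A table. The table height is 728 mm.

A 1341×930×47 slab sits at z = 681 on four 44 mm square posts — a table. The top surface is at 681 + 47 = 728 mm.


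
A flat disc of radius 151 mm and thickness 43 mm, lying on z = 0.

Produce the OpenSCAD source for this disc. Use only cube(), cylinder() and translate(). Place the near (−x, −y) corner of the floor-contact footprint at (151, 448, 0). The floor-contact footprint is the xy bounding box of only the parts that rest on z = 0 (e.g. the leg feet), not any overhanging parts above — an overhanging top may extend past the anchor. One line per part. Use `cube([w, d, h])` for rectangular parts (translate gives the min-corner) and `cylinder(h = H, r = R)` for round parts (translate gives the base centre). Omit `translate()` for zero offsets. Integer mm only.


translate([302, 599, 0]) cylinder(h = 43, r = 151);


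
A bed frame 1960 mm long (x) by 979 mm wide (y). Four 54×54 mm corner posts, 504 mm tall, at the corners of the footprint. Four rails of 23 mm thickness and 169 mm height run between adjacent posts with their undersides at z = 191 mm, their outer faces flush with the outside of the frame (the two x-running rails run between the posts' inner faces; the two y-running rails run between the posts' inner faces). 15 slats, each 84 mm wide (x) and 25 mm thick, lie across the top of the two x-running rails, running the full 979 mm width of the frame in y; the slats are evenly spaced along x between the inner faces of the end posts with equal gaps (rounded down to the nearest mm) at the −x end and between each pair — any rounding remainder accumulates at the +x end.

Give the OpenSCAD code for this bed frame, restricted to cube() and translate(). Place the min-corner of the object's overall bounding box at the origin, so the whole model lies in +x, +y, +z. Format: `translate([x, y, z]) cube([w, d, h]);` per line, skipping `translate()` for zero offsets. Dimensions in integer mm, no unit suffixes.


cube([54, 54, 504]);
translate([0, 925, 0]) cube([54, 54, 504]);
translate([1906, 0, 0]) cube([54, 54, 504]);
translate([1906, 925, 0]) cube([54, 54, 504]);
translate([54, 0, 191]) cube([1852, 23, 169]);
translate([54, 956, 191]) cube([1852, 23, 169]);
translate([0, 54, 191]) cube([23, 871, 169]);
translate([1937, 54, 191]) cube([23, 871, 169]);
translate([91, 0, 360]) cube([84, 979, 25]);
translate([212, 0, 360]) cube([84, 979, 25]);
translate([333, 0, 360]) cube([84, 979, 25]);
translate([454, 0, 360]) cube([84, 979, 25]);
translate([575, 0, 360]) cube([84, 979, 25]);
translate([696, 0, 360]) cube([84, 979, 25]);
translate([817, 0, 360]) cube([84, 979, 25]);
translate([938, 0, 360]) cube([84, 979, 25]);
translate([1059, 0, 360]) cube([84, 979, 25]);
translate([1180, 0, 360]) cube([84, 979, 25]);
translate([1301, 0, 360]) cube([84, 979, 25]);
translate([1422, 0, 360]) cube([84, 979, 25]);
translate([1543, 0, 360]) cube([84, 979, 25]);
translate([1664, 0, 360]) cube([84, 979, 25]);
translate([1785, 0, 360]) cube([84, 979, 25]);


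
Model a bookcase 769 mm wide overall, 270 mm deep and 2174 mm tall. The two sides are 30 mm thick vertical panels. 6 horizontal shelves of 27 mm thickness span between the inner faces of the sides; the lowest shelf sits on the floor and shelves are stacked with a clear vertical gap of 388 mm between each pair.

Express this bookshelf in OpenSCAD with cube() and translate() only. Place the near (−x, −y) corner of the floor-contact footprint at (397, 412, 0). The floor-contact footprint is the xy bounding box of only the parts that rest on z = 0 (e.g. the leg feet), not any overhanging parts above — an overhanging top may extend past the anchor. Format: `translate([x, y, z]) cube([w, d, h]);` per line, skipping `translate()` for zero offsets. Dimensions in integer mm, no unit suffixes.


translate([397, 412, 0]) cube([30, 270, 2174]);
translate([1136, 412, 0]) cube([30, 270, 2174]);
translate([427, 412, 0]) cube([709, 270, 27]);
translate([427, 412, 415]) cube([709, 270, 27]);
translate([427, 412, 830]) cube([709, 270, 27]);
translate([427, 412, 1245]) cube([709, 270, 27]);
translate([427, 412, 1660]) cube([709, 270, 27]);
translate([427, 412, 2075]) cube([709, 270, 27]);


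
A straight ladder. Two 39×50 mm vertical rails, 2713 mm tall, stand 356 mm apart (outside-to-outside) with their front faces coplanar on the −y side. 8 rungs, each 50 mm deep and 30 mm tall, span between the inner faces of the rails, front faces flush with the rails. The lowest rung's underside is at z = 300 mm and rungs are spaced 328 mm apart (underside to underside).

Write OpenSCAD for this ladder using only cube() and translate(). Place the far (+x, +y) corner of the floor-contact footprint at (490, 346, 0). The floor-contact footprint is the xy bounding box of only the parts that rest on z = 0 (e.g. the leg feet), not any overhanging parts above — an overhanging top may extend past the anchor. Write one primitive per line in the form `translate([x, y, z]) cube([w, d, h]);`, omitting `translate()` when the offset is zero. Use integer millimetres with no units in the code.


translate([134, 296, 0]) cube([39, 50, 2713]);
translate([451, 296, 0]) cube([39, 50, 2713]);
translate([173, 296, 300]) cube([278, 50, 30]);
translate([173, 296, 628]) cube([278, 50, 30]);
translate([173, 296, 956]) cube([278, 50, 30]);
translate([173, 296, 1284]) cube([278, 50, 30]);
translate([173, 296, 1612]) cube([278, 50, 30]);
translate([173, 296, 1940]) cube([278, 50, 30]);
translate([173, 296, 2268]) cube([278, 50, 30]);
translate([173, 296, 2596]) cube([278, 50, 30]);


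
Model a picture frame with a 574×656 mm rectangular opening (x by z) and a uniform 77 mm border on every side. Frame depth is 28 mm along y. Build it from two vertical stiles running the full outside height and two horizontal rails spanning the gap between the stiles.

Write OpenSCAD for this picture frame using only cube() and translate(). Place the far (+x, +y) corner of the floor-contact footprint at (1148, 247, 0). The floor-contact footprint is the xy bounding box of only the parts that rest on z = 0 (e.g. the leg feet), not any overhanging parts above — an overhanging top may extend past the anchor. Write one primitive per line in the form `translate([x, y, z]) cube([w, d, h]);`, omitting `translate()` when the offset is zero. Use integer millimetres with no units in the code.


translate([420, 219, 0]) cube([77, 28, 810]);
translate([1071, 219, 0]) cube([77, 28, 810]);
translate([497, 219, 0]) cube([574, 28, 77]);
translate([497, 219, 733]) cube([574, 28, 77]);


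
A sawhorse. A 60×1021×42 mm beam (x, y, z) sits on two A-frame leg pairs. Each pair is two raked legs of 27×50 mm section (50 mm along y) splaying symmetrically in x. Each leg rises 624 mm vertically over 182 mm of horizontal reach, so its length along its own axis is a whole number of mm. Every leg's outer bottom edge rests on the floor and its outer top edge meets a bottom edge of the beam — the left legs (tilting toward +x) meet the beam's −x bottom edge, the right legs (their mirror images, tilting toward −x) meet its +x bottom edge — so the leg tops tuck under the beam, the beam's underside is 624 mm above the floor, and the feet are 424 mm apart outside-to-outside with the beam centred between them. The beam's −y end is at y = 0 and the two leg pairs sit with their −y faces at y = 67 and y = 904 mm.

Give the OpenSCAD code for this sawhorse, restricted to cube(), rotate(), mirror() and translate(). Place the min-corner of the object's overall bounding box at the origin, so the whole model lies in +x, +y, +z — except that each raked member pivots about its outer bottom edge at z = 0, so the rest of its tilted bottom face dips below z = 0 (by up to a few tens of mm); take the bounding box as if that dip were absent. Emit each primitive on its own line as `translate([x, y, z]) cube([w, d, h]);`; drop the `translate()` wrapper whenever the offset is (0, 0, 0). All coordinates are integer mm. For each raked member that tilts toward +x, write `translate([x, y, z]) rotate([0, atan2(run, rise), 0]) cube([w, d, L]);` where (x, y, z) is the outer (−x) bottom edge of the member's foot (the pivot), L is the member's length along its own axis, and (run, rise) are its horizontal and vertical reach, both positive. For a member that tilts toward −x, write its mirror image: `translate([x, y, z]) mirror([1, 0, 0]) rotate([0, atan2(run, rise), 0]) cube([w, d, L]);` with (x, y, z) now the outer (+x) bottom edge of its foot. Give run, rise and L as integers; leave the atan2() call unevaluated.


// leg length = √(182² + 624²) = 650
// right-leg outer foot x = 2·182 + 60 = 424
// beam min-corner = (182, 0, 624)
translate([182, 0, 624]) cube([60, 1021, 42]);
translate([0, 67, 0]) rotate([0, atan2(182, 624), 0]) cube([27, 50, 650]);
translate([424, 67, 0]) mirror([1, 0, 0]) rotate([0, atan2(182, 624), 0]) cube([27, 50, 650]);
translate([0, 904, 0]) rotate([0, atan2(182, 624), 0]) cube([27, 50, 650]);
translate([424, 904, 0]) mirror([1, 0, 0]) rotate([0, atan2(182, 624), 0]) cube([27, 50, 650]);


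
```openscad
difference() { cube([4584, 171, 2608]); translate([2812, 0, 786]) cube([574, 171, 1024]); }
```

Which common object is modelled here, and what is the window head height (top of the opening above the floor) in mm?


A wall with a window opening. The window head height is 1810 mm.

A wall with a rectangular opening subtracted — a window. Sill at z = 786, opening 1024 mm tall, so the head is at 786 + 1024 = 1810 mm.


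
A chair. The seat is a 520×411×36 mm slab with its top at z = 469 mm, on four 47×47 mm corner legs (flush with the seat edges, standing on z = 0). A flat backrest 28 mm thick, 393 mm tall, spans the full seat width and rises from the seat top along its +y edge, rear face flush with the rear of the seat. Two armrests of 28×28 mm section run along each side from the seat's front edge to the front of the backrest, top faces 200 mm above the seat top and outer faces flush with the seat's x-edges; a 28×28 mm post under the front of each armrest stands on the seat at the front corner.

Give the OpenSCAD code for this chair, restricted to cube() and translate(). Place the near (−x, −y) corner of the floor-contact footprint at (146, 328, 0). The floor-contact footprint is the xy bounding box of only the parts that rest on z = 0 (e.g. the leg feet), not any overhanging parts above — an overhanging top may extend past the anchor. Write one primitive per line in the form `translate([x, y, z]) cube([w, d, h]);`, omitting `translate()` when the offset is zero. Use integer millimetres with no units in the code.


// leg_h = 469 - 36 = 433
// arm post h = 200 - 28 = 172
translate([146, 328, 433]) cube([520, 411, 36]);
translate([146, 328, 0]) cube([47, 47, 433]);
translate([619, 328, 0]) cube([47, 47, 433]);
translate([146, 692, 0]) cube([47, 47, 433]);
translate([619, 692, 0]) cube([47, 47, 433]);
translate([146, 711, 469]) cube([520, 28, 393]);
translate([146, 328, 641]) cube([28, 383, 28]);
translate([638, 328, 641]) cube([28, 383, 28]);
translate([146, 328, 469]) cube([28, 28, 172]);
translate([638, 328, 469]) cube([28, 28, 172]);


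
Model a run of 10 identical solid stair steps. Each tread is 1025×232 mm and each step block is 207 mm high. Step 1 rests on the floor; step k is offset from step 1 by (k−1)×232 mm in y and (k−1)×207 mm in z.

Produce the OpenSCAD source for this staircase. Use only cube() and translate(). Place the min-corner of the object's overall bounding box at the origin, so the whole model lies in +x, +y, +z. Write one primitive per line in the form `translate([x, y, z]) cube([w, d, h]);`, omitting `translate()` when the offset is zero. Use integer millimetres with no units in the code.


cube([1025, 232, 207]);
translate([0, 232, 207]) cube([1025, 232, 207]);
translate([0, 464, 414]) cube([1025, 232, 207]);
translate([0, 696, 621]) cube([1025, 232, 207]);
translate([0, 928, 828]) cube([1025, 232, 207]);
translate([0, 1160, 1035]) cube([1025, 232, 207]);
translate([0, 1392, 1242]) cube([1025, 232, 207]);
translate([0, 1624, 1449]) cube([1025, 232, 207]);
translate([0, 1856, 1656]) cube([1025, 232, 207]);
translate([0, 2088, 1863]) cube([1025, 232, 207]);


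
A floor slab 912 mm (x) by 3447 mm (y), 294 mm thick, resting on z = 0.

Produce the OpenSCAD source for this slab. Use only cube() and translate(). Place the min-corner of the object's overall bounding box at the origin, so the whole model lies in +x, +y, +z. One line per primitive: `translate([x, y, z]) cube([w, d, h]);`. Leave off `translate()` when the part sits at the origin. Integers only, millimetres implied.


cube([912, 3447, 294]);


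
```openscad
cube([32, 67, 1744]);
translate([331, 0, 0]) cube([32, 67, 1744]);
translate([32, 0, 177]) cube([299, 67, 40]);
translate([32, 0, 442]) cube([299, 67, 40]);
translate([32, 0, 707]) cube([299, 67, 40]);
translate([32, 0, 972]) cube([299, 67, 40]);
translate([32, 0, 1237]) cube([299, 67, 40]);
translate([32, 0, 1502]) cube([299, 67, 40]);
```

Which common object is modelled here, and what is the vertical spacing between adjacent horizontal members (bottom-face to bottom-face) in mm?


A ladder. The rung spacing is 265 mm.

Two tall 32×67 posts with 6 short bars between them — a ladder. Adjacent rungs sit at z = 177 and z = 442, so the spacing is 442 − 177 = 265 mm.


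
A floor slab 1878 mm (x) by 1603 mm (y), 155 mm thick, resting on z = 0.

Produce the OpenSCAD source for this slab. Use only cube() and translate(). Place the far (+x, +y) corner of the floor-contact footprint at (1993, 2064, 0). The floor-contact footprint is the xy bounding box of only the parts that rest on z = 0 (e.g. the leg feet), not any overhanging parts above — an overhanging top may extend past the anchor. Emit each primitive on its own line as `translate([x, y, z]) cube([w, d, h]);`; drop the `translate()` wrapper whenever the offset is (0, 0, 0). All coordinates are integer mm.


translate([115, 461, 0]) cube([1878, 1603, 155]);


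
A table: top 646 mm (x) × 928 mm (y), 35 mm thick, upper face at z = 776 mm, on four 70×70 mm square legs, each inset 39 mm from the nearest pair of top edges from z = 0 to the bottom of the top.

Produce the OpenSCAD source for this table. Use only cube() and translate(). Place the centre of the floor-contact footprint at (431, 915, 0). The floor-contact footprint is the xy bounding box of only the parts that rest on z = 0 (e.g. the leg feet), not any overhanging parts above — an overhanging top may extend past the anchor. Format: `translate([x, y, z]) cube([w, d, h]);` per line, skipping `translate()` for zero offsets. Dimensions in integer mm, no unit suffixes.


translate([108, 451, 741]) cube([646, 928, 35]);
translate([147, 490, 0]) cube([70, 70, 741]);
translate([645, 490, 0]) cube([70, 70, 741]);
translate([147, 1270, 0]) cube([70, 70, 741]);
translate([645, 1270, 0]) cube([70, 70, 741]);


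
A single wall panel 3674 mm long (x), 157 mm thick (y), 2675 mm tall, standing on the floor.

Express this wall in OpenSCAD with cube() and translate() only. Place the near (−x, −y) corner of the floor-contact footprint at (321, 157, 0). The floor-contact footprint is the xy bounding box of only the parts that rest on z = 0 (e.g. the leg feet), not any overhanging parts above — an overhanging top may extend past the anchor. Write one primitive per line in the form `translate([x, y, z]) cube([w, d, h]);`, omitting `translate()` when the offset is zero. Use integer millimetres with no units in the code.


translate([321, 157, 0]) cube([3674, 157, 2675]);


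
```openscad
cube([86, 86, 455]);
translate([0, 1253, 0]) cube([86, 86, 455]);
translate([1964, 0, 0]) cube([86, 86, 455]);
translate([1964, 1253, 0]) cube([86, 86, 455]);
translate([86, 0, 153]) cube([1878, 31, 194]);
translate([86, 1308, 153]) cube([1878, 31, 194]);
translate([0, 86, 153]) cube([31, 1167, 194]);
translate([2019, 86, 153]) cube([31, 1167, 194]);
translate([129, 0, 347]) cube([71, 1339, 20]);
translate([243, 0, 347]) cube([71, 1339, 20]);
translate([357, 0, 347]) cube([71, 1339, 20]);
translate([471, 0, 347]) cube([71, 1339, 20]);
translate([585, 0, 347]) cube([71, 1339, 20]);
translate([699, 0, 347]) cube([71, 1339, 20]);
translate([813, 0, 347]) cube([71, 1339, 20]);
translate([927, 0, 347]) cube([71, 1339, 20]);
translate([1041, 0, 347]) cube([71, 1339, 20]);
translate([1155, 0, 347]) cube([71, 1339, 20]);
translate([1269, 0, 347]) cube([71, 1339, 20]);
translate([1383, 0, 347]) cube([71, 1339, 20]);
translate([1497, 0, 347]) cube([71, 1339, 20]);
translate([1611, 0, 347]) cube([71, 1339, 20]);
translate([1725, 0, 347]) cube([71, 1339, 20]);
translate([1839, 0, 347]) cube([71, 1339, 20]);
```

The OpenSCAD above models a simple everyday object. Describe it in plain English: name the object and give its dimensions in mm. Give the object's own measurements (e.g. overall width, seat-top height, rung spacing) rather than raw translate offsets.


A bed frame 2050 mm long (x) by 1339 mm wide (y). Four 86×86 mm corner posts, 455 mm tall, at the corners of the footprint. Four rails of 31 mm thickness and 194 mm height run between adjacent posts with their undersides at z = 153 mm, their outer faces flush with the outside of the frame (the two x-running rails run between the posts' inner faces; the two y-running rails run between the posts' inner faces). 16 slats, each 71 mm wide (x) and 20 mm thick, lie across the top of the two x-running rails, running the full 1339 mm width of the frame in y; along x they sit between the end posts with a 43 mm gap after the −x posts and between neighbouring slats, leaving 54 mm before the +x posts.


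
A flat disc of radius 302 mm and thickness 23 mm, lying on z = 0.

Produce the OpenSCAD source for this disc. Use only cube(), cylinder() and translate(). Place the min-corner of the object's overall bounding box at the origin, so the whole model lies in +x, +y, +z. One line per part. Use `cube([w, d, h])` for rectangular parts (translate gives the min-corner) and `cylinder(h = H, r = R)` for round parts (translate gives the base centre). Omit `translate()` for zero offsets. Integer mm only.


translate([302, 302, 0]) cylinder(h = 23, r = 302);


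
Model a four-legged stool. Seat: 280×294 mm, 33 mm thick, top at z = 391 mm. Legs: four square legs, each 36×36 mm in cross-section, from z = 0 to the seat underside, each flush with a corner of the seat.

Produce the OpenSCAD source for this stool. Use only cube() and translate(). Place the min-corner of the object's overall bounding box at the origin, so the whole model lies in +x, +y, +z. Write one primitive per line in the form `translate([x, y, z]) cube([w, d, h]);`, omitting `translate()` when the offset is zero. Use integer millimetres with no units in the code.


translate([0, 0, 358]) cube([280, 294, 33]);
cube([36, 36, 358]);
translate([244, 0, 0]) cube([36, 36, 358]);
translate([0, 258, 0]) cube([36, 36, 358]);
translate([244, 258, 0]) cube([36, 36, 358]);


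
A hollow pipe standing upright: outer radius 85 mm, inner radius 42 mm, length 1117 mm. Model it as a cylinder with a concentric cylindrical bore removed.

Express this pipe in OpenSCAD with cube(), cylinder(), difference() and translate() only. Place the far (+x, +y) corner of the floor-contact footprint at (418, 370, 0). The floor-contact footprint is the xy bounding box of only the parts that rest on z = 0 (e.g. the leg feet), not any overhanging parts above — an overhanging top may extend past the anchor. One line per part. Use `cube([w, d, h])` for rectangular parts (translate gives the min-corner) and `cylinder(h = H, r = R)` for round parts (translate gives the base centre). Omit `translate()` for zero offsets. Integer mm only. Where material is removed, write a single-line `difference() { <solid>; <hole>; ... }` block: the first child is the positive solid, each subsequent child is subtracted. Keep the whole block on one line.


difference() { translate([333, 285, 0]) cylinder(h = 1117, r = 85); translate([333, 285, 0]) cylinder(h = 1117, r = 42); }


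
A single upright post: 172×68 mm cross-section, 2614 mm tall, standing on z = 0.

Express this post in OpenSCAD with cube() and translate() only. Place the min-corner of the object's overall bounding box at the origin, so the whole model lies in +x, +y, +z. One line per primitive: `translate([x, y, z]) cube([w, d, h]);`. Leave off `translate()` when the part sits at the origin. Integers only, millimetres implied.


cube([172, 68, 2614]);


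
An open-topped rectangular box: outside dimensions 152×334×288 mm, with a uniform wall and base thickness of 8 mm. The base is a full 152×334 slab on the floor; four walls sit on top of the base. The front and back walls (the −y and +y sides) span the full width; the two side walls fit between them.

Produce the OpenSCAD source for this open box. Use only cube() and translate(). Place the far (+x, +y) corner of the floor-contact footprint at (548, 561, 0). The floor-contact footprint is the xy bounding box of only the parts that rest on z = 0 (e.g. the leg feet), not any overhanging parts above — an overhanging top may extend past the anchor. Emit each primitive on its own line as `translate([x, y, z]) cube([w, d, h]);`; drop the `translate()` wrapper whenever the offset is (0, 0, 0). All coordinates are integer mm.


translate([396, 227, 0]) cube([152, 334, 8]);
translate([396, 227, 8]) cube([152, 8, 280]);
translate([396, 553, 8]) cube([152, 8, 280]);
translate([396, 235, 8]) cube([8, 318, 280]);
translate([540, 235, 8]) cube([8, 318, 280]);


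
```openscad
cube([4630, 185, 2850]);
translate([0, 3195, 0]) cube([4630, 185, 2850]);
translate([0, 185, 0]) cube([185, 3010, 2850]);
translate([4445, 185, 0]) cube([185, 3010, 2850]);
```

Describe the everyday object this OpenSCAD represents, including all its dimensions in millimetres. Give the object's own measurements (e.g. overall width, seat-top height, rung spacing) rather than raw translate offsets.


The wall frame of a small rectangular building: four walls, each 2850 mm tall and 185 mm thick, enclosing a footprint 4630 mm (x) by 3380 mm (y) outside-to-outside, with no floor or roof. The front and back walls (the −y and +y sides) span the full width; the two side walls fit between them.


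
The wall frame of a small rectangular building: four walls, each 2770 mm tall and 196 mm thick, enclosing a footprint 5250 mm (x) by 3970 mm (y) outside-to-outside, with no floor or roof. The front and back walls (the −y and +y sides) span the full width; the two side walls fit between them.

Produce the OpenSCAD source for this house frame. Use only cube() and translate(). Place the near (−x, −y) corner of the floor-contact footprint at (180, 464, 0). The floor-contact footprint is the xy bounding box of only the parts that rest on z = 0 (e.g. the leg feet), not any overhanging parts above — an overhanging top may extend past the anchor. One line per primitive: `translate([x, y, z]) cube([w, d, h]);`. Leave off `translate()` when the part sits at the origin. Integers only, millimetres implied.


translate([180, 464, 0]) cube([5250, 196, 2770]);
translate([180, 4238, 0]) cube([5250, 196, 2770]);
translate([180, 660, 0]) cube([196, 3578, 2770]);
translate([5234, 660, 0]) cube([196, 3578, 2770]);


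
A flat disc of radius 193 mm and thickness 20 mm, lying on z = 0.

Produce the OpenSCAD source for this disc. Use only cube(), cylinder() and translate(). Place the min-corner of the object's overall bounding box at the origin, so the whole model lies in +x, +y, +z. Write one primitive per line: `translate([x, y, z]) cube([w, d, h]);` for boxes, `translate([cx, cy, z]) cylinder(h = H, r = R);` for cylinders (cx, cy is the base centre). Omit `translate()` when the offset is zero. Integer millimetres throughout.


translate([193, 193, 0]) cylinder(h = 20, r = 193);


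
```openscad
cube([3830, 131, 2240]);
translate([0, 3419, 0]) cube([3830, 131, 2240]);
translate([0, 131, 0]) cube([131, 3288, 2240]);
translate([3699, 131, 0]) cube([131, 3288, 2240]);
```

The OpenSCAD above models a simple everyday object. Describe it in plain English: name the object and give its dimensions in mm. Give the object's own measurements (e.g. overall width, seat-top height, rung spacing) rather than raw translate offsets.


The wall frame of a small rectangular building: four walls, each 2240 mm tall and 131 mm thick, enclosing a footprint 3830 mm (x) by 3550 mm (y) outside-to-outside, with no floor or roof. The front and back walls (the −y and +y sides) span the full width; the two side walls fit between them.


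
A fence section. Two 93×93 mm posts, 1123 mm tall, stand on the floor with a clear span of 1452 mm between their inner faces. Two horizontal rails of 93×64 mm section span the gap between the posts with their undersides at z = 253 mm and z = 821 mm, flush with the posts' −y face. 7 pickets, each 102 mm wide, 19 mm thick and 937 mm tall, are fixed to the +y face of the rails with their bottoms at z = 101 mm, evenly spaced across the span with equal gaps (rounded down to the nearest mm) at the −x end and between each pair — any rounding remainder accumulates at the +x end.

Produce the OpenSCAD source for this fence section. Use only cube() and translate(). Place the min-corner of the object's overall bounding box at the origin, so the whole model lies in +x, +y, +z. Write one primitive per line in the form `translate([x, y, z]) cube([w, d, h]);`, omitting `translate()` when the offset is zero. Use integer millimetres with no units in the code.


cube([93, 93, 1123]);
translate([1545, 0, 0]) cube([93, 93, 1123]);
translate([93, 0, 253]) cube([1452, 93, 64]);
translate([93, 0, 821]) cube([1452, 93, 64]);
translate([185, 93, 101]) cube([102, 19, 937]);
translate([379, 93, 101]) cube([102, 19, 937]);
translate([573, 93, 101]) cube([102, 19, 937]);
translate([767, 93, 101]) cube([102, 19, 937]);
translate([961, 93, 101]) cube([102, 19, 937]);
translate([1155, 93, 101]) cube([102, 19, 937]);
translate([1349, 93, 101]) cube([102, 19, 937]);


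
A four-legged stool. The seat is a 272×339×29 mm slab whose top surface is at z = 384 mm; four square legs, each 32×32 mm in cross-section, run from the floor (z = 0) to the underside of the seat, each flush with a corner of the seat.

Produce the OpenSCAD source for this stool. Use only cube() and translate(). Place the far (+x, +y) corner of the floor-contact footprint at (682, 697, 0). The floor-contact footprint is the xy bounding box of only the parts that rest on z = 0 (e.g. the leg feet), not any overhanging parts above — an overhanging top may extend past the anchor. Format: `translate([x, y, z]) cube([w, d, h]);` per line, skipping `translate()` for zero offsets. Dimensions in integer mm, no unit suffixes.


translate([410, 358, 355]) cube([272, 339, 29]);
translate([410, 358, 0]) cube([32, 32, 355]);
translate([650, 358, 0]) cube([32, 32, 355]);
translate([410, 665, 0]) cube([32, 32, 355]);
translate([650, 665, 0]) cube([32, 32, 355]);


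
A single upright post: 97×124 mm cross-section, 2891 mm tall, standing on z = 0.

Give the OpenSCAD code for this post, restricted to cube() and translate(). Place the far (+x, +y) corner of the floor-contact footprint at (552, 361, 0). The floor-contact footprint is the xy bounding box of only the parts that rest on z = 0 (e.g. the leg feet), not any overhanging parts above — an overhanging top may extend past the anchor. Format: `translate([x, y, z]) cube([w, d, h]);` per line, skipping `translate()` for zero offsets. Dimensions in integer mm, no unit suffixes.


translate([455, 237, 0]) cube([97, 124, 2891]);


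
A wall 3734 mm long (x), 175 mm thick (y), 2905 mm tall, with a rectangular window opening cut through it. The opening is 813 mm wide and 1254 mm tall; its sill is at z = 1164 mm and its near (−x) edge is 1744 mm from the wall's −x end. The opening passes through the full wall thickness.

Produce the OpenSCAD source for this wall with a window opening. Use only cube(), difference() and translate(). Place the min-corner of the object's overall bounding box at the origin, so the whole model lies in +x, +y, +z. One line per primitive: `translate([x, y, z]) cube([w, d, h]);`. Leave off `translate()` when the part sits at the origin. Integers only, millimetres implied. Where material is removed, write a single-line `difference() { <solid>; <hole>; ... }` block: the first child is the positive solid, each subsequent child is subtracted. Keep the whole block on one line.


difference() { cube([3734, 175, 2905]); translate([1744, 0, 1164]) cube([813, 175, 1254]); }


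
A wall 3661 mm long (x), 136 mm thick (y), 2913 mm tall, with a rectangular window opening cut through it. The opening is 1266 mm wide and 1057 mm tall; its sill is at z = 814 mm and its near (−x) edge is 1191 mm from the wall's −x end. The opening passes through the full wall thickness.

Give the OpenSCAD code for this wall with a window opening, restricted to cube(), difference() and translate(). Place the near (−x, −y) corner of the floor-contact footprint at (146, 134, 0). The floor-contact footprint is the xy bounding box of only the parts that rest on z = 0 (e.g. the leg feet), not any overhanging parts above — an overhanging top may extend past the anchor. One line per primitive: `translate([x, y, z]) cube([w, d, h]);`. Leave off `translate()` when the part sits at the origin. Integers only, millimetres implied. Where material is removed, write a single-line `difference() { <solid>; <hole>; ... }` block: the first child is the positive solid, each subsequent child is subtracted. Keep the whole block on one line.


difference() { translate([146, 134, 0]) cube([3661, 136, 2913]); translate([1337, 134, 814]) cube([1266, 136, 1057]); }


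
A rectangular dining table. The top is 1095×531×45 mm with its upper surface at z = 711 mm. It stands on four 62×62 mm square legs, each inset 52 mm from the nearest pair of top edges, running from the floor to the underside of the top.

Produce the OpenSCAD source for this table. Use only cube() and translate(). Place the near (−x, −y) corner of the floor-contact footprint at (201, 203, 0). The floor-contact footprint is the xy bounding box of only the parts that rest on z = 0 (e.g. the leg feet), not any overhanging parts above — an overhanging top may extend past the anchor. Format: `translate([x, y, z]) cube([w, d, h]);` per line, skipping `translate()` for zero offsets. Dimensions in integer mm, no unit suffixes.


translate([149, 151, 666]) cube([1095, 531, 45]);
translate([201, 203, 0]) cube([62, 62, 666]);
translate([1130, 203, 0]) cube([62, 62, 666]);
translate([201, 568, 0]) cube([62, 62, 666]);
translate([1130, 568, 0]) cube([62, 62, 666]);


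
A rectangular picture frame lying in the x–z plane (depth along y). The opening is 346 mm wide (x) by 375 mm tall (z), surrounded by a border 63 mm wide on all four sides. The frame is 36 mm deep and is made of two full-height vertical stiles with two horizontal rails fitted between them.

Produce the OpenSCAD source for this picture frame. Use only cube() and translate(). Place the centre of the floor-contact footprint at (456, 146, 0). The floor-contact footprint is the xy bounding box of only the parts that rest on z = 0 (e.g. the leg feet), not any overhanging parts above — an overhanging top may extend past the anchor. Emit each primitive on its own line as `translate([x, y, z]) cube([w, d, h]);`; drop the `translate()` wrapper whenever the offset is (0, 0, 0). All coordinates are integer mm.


translate([220, 128, 0]) cube([63, 36, 501]);
translate([629, 128, 0]) cube([63, 36, 501]);
translate([283, 128, 0]) cube([346, 36, 63]);
translate([283, 128, 438]) cube([346, 36, 63]);


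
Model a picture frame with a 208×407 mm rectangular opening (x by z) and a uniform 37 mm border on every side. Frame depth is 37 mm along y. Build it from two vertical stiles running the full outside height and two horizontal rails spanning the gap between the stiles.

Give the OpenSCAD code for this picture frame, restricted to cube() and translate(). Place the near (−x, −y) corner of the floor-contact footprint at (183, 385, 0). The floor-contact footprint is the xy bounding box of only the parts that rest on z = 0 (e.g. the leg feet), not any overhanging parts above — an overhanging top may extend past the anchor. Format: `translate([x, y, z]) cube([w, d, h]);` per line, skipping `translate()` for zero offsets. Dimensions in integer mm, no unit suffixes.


translate([183, 385, 0]) cube([37, 37, 481]);
translate([428, 385, 0]) cube([37, 37, 481]);
translate([220, 385, 0]) cube([208, 37, 37]);
translate([220, 385, 444]) cube([208, 37, 37]);


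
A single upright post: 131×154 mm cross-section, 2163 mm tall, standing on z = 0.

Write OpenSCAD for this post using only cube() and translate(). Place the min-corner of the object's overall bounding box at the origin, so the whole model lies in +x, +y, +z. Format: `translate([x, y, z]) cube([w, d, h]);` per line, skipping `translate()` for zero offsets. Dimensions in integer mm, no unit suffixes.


cube([131, 154, 2163]);


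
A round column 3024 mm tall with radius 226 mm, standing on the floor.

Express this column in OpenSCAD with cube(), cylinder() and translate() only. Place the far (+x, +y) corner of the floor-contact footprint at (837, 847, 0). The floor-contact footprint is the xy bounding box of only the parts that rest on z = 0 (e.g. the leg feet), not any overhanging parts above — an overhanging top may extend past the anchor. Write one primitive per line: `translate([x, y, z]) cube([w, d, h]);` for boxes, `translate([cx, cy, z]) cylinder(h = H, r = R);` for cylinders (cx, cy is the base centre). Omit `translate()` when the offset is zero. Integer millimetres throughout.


translate([611, 621, 0]) cylinder(h = 3024, r = 226);


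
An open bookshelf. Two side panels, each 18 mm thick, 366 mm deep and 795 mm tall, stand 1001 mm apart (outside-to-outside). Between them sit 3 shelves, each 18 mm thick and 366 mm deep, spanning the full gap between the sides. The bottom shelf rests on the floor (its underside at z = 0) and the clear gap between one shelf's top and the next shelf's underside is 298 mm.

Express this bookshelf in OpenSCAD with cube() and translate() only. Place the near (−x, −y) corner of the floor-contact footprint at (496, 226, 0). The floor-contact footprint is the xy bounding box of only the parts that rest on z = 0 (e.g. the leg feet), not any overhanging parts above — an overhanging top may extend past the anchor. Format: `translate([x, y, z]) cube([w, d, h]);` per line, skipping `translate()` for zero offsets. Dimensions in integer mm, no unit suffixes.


translate([496, 226, 0]) cube([18, 366, 795]);
translate([1479, 226, 0]) cube([18, 366, 795]);
translate([514, 226, 0]) cube([965, 366, 18]);
translate([514, 226, 316]) cube([965, 366, 18]);
translate([514, 226, 632]) cube([965, 366, 18]);


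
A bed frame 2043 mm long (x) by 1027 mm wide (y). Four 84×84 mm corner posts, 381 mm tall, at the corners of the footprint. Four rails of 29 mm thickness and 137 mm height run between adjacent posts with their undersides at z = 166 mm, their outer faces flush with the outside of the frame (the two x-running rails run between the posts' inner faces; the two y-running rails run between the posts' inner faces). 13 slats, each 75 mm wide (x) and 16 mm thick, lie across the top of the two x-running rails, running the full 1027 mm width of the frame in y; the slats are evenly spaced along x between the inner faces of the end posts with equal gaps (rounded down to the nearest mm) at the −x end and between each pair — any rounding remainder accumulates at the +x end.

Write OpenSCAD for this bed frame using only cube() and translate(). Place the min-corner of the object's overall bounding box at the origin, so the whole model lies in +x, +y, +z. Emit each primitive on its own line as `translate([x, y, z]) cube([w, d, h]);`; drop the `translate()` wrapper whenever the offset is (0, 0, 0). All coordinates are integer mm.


// slat z = rail_z + rail_h = 166 + 137 = 303
// slat gap = ⌊(1875 − 13·75) / 14⌋ = 64
cube([84, 84, 381]);
translate([0, 943, 0]) cube([84, 84, 381]);
translate([1959, 0, 0]) cube([84, 84, 381]);
translate([1959, 943, 0]) cube([84, 84, 381]);
translate([84, 0, 166]) cube([1875, 29, 137]);
translate([84, 998, 166]) cube([1875, 29, 137]);
translate([0, 84, 166]) cube([29, 859, 137]);
translate([2014, 84, 166]) cube([29, 859, 137]);
translate([148, 0, 303]) cube([75, 1027, 16]);
translate([287, 0, 303]) cube([75, 1027, 16]);
translate([426, 0, 303]) cube([75, 1027, 16]);
translate([565, 0, 303]) cube([75, 1027, 16]);
translate([704, 0, 303]) cube([75, 1027, 16]);
translate([843, 0, 303]) cube([75, 1027, 16]);
translate([982, 0, 303]) cube([75, 1027, 16]);
translate([1121, 0, 303]) cube([75, 1027, 16]);
translate([1260, 0, 303]) cube([75, 1027, 16]);
translate([1399, 0, 303]) cube([75, 1027, 16]);
translate([1538, 0, 303]) cube([75, 1027, 16]);
translate([1677, 0, 303]) cube([75, 1027, 16]);
translate([1816, 0, 303]) cube([75, 1027, 16]);


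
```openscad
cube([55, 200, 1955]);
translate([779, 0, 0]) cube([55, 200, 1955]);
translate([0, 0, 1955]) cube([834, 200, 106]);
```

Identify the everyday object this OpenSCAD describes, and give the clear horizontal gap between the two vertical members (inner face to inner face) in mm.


A door frame. The clear opening width is 724 mm.

Two 1955 mm tall posts with a header on top — a door frame. The left jamb is 55 mm wide at x = 0; the right jamb starts at x = 779. The clear opening is 779 − 55 = 724 mm.


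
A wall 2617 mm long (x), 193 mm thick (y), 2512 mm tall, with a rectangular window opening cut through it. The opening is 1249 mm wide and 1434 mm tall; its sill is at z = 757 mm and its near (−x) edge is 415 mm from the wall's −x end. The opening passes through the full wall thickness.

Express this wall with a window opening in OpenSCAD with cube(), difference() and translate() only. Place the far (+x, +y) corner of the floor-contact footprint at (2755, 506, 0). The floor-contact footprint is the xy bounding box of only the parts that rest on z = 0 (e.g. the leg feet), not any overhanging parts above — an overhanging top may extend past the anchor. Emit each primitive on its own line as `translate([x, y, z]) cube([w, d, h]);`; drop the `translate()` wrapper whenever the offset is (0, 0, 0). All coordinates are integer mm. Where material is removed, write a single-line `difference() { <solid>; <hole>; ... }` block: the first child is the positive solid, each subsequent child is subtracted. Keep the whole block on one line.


difference() { translate([138, 313, 0]) cube([2617, 193, 2512]); translate([553, 313, 757]) cube([1249, 193, 1434]); }
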